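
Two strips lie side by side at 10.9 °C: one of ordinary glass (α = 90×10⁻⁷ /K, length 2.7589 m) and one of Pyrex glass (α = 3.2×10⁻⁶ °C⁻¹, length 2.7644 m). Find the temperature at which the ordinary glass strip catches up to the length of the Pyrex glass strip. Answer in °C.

Equal length when α₁L₁ΔT − α₂L₂ΔT = L₂ − L₁ = 5.50×10⁻³ m
α₁L₁ = 2.48301×10⁻⁵, α₂L₂ = 8.84608×10⁻⁶ → Δ(αL) = 1.598402×10⁻⁵ m/K
ΔT = 5.50×10⁻³ / 1.598402×10⁻⁵ = 344.094 K, so T = 10.9 + 344.094 = 354.994 °C

T = 355.0 °C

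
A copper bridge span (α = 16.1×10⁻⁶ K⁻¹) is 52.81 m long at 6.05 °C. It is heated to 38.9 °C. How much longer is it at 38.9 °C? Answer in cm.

|ΔT| = |38.9 − 6.05| = 32.85 K
ΔL = αL₀ΔT = (16.1×10⁻⁶)(52.81)(32.85) = 2.79×10⁻² m

ΔL = 2.79 cm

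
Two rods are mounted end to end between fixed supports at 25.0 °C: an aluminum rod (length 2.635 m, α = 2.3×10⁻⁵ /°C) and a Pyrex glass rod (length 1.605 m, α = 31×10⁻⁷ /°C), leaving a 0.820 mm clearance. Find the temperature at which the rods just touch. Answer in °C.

T = 37.5 °C

α₁L₁ = 6.0605×10⁻⁵ m/K, α₂L₂ = 4.9755×10⁻⁶ m/K → total 6.55805×10⁻⁵ m/K
ΔT = g/(α₁L₁+α₂L₂) = 8.20×10⁻⁴ / 6.55805×10⁻⁵ = 12.504 K
T = 25.0 + 12.504 = 37.504 °C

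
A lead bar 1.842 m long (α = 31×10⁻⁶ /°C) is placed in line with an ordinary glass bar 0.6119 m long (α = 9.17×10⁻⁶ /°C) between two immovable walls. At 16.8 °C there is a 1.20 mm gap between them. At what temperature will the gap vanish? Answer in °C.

Gap closes when ΔL₁ + ΔL₂ = 1.20 mm = 1.20×10⁻³ m
(α₁L₁ + α₂L₂)ΔT = g
α₁L₁ + α₂L₂ = 31×10⁻⁶×1.842 + 9.17×10⁻⁶×0.6119 = 6.2713123×10⁻⁵ m/K
ΔT = 1.20×10⁻³ / 6.2713123×10⁻⁵ = 19.135 K
T = 16.8 + 19.135 = 35.935 °C

T = 35.9 °C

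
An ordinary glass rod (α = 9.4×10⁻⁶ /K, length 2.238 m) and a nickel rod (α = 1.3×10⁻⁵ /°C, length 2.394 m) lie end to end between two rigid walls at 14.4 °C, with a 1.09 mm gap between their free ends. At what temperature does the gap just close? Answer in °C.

Gap closes when ΔL₁ + ΔL₂ = 1.09 mm = 1.09×10⁻³ m
(α₁L₁ + α₂L₂)ΔT = g
α₁L₁ + α₂L₂ = 9.4×10⁻⁶×2.238 + 1.3×10⁻⁵×2.394 = 5.21592×10⁻⁵ m/K
ΔT = 1.09×10⁻³ / 5.21592×10⁻⁵ = 20.898 K
T = 14.4 + 20.898 = 35.298 °C

T = 35.3 °C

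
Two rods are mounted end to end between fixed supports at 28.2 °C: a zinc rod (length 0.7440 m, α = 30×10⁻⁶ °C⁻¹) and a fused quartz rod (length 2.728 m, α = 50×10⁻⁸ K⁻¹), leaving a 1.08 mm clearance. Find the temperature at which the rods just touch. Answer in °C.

Gap closes when ΔL₁ + ΔL₂ = 1.08 mm = 1.08×10⁻³ m
(α₁L₁ + α₂L₂)ΔT = g
α₁L₁ + α₂L₂ = 30×10⁻⁶×0.7440 + 50×10⁻⁸×2.728 = 2.3684×10⁻⁵ m/K
ΔT = 1.08×10⁻³ / 2.3684×10⁻⁵ = 45.600 K
T = 28.2 + 45.600 = 73.800 °C

T = 73.8 °C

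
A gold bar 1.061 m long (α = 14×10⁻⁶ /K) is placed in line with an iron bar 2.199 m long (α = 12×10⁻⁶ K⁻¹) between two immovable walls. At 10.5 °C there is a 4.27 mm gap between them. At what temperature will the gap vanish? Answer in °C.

T = 114 °C

Gap closes when ΔL₁ + ΔL₂ = 4.27 mm = 4.27×10⁻³ m
(α₁L₁ + α₂L₂)ΔT = g
α₁L₁ + α₂L₂ = 14×10⁻⁶×1.061 + 12×10⁻⁶×2.199 = 4.1242×10⁻⁵ m/K
ΔT = 4.27×10⁻³ / 4.1242×10⁻⁵ = 103.54 K
T = 10.5 + 103.54 = 114.04 °C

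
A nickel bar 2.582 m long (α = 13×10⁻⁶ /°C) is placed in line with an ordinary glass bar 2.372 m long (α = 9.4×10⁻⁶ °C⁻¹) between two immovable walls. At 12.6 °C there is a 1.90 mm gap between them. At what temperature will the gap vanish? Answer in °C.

Gap closes when ΔL₁ + ΔL₂ = 1.90 mm = 1.90×10⁻³ m
(α₁L₁ + α₂L₂)ΔT = g
α₁L₁ + α₂L₂ = 13×10⁻⁶×2.582 + 9.4×10⁻⁶×2.372 = 5.58628×10⁻⁵ m/K
ΔT = 1.90×10⁻³ / 5.58628×10⁻⁵ = 34.012 K
T = 12.6 + 34.012 = 46.612 °C

T = 46.6 °C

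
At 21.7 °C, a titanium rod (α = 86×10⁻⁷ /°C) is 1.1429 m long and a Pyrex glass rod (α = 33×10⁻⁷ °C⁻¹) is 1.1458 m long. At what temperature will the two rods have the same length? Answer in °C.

Equal length when α₁L₁ΔT − α₂L₂ΔT = L₂ − L₁ = 2.90×10⁻³ m
α₁L₁ = 9.82894×10⁻⁶, α₂L₂ = 3.78114×10⁻⁶ → Δ(αL) = 6.0478×10⁻⁶ m/K
ΔT = 2.90×10⁻³ / 6.0478×10⁻⁶ = 479.513 K, so T = 21.7 + 479.513 = 501.213 °C

T = 501.2 °C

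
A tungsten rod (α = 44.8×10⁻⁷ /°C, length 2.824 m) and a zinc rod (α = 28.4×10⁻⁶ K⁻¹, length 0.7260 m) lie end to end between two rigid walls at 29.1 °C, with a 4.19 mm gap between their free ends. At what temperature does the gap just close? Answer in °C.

Gap closes when ΔL₁ + ΔL₂ = 4.19 mm = 4.19×10⁻³ m
(α₁L₁ + α₂L₂)ΔT = g
α₁L₁ + α₂L₂ = 44.8×10⁻⁷×2.824 + 28.4×10⁻⁶×0.7260 = 3.326992×10⁻⁵ m/K
ΔT = 4.19×10⁻³ / 3.326992×10⁻⁵ = 125.94 K
T = 29.1 + 125.94 = 155.04 °C

T = 155 °C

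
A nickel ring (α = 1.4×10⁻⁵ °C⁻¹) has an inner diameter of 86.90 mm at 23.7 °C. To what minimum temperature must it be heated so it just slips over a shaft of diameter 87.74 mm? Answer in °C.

T = 714 °C

Required Δd = 87.74 − 86.90 = 0.84 mm
Δd = αd₀ΔT ⇒ ΔT = Δd/(αd₀) = 0.84 / (1.4×10⁻⁵ × 86.90) = 690.45 K
T_min = 23.7 + 690.45 = 714.15 °C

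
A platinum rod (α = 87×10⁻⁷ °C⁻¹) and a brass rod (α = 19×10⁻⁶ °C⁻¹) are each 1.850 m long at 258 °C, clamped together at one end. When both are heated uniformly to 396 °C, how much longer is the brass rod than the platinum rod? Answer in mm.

2.63 mm

ΔT = 138 K
platinum: ΔL = 87×10⁻⁷ × 1.850 m × 138 = 2.2211×10⁻³ m = 2.2211 mm
brass: ΔL = 19×10⁻⁶ × 1.850 m × 138 = 4.8507×10⁻³ m = 4.8507 mm
difference = 4.8507 − 2.2211 = 2.6296 mm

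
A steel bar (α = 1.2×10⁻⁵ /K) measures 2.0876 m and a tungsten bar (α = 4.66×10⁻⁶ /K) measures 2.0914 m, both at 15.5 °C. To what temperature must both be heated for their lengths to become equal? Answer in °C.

T = 263.8 °C

L₁(1 + α₁ΔT) = L₂(1 + α₂ΔT) ⇒ ΔT = (L₂ − L₁)/(α₁L₁ − α₂L₂)
L₂ − L₁ = 2.0914 − 2.0876 = 3.80×10⁻³ m
α₁L₁ − α₂L₂ = 1.2×10⁻⁵×2.0876 − 4.66×10⁻⁶×2.0914 = 1.5305276×10⁻⁵ m/K
ΔT = 3.80×10⁻³ / 1.5305276×10⁻⁵ = 248.280 K
T = 15.5 + 248.280 = 263.780 °C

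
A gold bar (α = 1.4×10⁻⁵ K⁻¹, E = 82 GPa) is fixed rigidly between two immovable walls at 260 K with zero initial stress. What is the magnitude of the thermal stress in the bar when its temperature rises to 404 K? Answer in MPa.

Fully constrained: the free strain ε = αΔT is blocked, so σ = Eε = EαΔT.
|ΔT| = 144 K
σ = 82.0×10⁹ × 1.4×10⁻⁵ × 144 = 1.65×10⁸ Pa

σ = 165 MPa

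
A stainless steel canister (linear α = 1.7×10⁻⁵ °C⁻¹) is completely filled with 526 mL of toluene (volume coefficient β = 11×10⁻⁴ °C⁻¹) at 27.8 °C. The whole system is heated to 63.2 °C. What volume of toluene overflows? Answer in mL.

19.5 mL

The canister also expands: β_container ≈ 3α = 5.1×10⁻⁵ /K
Net overflow = V₀(β_liq − 3α_cont)ΔT
β − 3α = 1.10×10⁻³ − 5.1×10⁻⁵ = 1.049×10⁻³ /K; ΔT = 35.4 K
ΔV = 526 × 1.049×10⁻³ × 35.4 = 19.5 mL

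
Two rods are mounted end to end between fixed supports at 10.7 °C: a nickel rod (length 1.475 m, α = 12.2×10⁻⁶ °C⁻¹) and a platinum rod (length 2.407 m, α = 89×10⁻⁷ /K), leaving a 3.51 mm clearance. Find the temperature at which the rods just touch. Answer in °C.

T = 99.7 °C

Gap closes when ΔL₁ + ΔL₂ = 3.51 mm = 3.51×10⁻³ m
(α₁L₁ + α₂L₂)ΔT = g
α₁L₁ + α₂L₂ = 12.2×10⁻⁶×1.475 + 89×10⁻⁷×2.407 = 3.94173×10⁻⁵ m/K
ΔT = 3.51×10⁻³ / 3.94173×10⁻⁵ = 89.047 K
T = 10.7 + 89.047 = 99.747 °C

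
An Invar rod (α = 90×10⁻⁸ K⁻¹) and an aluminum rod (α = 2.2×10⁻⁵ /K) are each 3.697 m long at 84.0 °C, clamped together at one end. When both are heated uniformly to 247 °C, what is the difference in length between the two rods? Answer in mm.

ΔT = 163.0 K
Invar: ΔL = 90×10⁻⁸ × 3.697 m × 163.0 = 5.4235×10⁻⁴ m = 0.54235 mm
aluminum: ΔL = 2.2×10⁻⁵ × 3.697 m × 163.0 = 1.3257×10⁻² m = 13.257 mm
difference = 13.257 − 0.54235 = 12.71465 mm

12.7 mm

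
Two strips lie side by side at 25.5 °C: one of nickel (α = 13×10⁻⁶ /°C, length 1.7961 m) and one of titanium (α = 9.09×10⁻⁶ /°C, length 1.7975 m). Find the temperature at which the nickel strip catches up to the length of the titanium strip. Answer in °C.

L₁(1 + α₁ΔT) = L₂(1 + α₂ΔT) ⇒ ΔT = (L₂ − L₁)/(α₁L₁ − α₂L₂)
L₂ − L₁ = 1.7975 − 1.7961 = 1.40×10⁻³ m
α₁L₁ − α₂L₂ = 13×10⁻⁶×1.7961 − 9.09×10⁻⁶×1.7975 = 7.010025×10⁻⁶ m/K
ΔT = 1.40×10⁻³ / 7.010025×10⁻⁶ = 199.714 K
T = 25.5 + 199.714 = 225.214 °C

T = 225.2 °C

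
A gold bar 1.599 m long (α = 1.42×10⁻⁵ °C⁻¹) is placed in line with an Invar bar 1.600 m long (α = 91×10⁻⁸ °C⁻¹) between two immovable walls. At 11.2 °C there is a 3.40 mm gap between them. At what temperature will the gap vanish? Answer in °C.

T = 152 °C

α₁L₁ = 2.27058×10⁻⁵ m/K, α₂L₂ = 1.456×10⁻⁶ m/K → total 2.41618×10⁻⁵ m/K
ΔT = g/(α₁L₁+α₂L₂) = 3.40×10⁻³ / 2.41618×10⁻⁵ = 140.72 K
T = 11.2 + 140.72 = 151.92 °C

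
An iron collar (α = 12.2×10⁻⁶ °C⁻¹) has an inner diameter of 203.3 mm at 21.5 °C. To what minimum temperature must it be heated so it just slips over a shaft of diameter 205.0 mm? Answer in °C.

Required Δd = 205.0 − 203.3 = 1.7 mm
Δd = αd₀ΔT ⇒ ΔT = Δd/(αd₀) = 1.7 / (12.2×10⁻⁶ × 203.3) = 685.41 K
T_min = 21.5 + 685.41 = 706.91 °C

T = 707 °C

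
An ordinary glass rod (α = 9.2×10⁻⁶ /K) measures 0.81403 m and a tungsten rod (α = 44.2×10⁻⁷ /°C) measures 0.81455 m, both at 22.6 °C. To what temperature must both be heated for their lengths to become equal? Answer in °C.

T = 156.3 °C

L₁(1 + α₁ΔT) = L₂(1 + α₂ΔT) ⇒ ΔT = (L₂ − L₁)/(α₁L₁ − α₂L₂)
L₂ − L₁ = 0.81455 − 0.81403 = 5.20×10⁻⁴ m
α₁L₁ − α₂L₂ = 9.2×10⁻⁶×0.81403 − 44.2×10⁻⁷×0.81455 = 3.888765×10⁻⁶ m/K
ΔT = 5.20×10⁻⁴ / 3.888765×10⁻⁶ = 133.719 K
T = 22.6 + 133.719 = 156.319 °C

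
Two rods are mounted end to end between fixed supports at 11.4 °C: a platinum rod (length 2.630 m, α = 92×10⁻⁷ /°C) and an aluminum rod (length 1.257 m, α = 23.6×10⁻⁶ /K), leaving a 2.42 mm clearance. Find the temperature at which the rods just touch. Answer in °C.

T = 56.3 °C

Gap closes when ΔL₁ + ΔL₂ = 2.42 mm = 2.42×10⁻³ m
(α₁L₁ + α₂L₂)ΔT = g
α₁L₁ + α₂L₂ = 92×10⁻⁷×2.630 + 23.6×10⁻⁶×1.257 = 5.38612×10⁻⁵ m/K
ΔT = 2.42×10⁻³ / 5.38612×10⁻⁵ = 44.930 K
T = 11.4 + 44.930 = 56.330 °C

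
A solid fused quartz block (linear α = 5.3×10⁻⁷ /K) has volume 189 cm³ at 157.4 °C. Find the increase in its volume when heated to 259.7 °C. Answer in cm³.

Isotropic solid: β ≈ 3α = 1.6×10⁻⁶ /K; ΔT = 102.3 K
ΔV = 3αV₀ΔT = 3(5.3×10⁻⁷)(189)(102.3) = 0.0307 cm³

ΔV = 0.0307 cm³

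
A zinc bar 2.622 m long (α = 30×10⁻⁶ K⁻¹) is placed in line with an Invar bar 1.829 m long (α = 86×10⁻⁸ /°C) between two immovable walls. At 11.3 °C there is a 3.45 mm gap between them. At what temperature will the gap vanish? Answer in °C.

α₁L₁ = 7.866×10⁻⁵ m/K, α₂L₂ = 1.57294×10⁻⁶ m/K → total 8.023294×10⁻⁵ m/K
ΔT = g/(α₁L₁+α₂L₂) = 3.45×10⁻³ / 8.023294×10⁻⁵ = 43.000 K
T = 11.3 + 43.000 = 54.300 °C

T = 54.3 °C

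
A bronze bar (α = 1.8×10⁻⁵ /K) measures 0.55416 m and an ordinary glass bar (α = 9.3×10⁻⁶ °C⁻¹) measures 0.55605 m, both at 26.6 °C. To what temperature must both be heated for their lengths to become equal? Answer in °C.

T = 420.1 °C

Equal length when α₁L₁ΔT − α₂L₂ΔT = L₂ − L₁ = 1.89×10⁻³ m
α₁L₁ = 9.97488×10⁻⁶, α₂L₂ = 5.171265×10⁻⁶ → Δ(αL) = 4.803615×10⁻⁶ m/K
ΔT = 1.89×10⁻³ / 4.803615×10⁻⁶ = 393.454 K, so T = 26.6 + 393.454 = 420.054 °C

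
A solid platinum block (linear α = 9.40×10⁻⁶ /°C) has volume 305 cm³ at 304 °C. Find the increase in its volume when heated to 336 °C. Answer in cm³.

Isotropic solid: β ≈ 3α = 2.8×10⁻⁵ /K; ΔT = 32 K
ΔV = 3αV₀ΔT = 3(9.40×10⁻⁶)(305)(32) = 0.275 cm³

ΔV = 0.275 cm³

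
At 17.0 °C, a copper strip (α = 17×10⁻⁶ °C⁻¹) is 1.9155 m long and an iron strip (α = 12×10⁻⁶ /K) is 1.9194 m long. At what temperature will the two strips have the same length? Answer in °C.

T = 426.2 °C

L₁(1 + α₁ΔT) = L₂(1 + α₂ΔT) ⇒ ΔT = (L₂ − L₁)/(α₁L₁ − α₂L₂)
L₂ − L₁ = 1.9194 − 1.9155 = 3.90×10⁻³ m
α₁L₁ − α₂L₂ = 17×10⁻⁶×1.9155 − 12×10⁻⁶×1.9194 = 9.5307×10⁻⁶ m/K
ΔT = 3.90×10⁻³ / 9.5307×10⁻⁶ = 409.204 K
T = 17.0 + 409.204 = 426.204 °C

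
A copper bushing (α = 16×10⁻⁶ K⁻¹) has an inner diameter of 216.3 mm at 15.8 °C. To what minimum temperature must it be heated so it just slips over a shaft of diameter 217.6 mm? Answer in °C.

Required Δd = 217.6 − 216.3 = 1.3 mm
Δd = αd₀ΔT ⇒ ΔT = Δd/(αd₀) = 1.3 / (16×10⁻⁶ × 216.3) = 375.64 K
T_min = 15.8 + 375.64 = 391.44 °C

T = 391 °C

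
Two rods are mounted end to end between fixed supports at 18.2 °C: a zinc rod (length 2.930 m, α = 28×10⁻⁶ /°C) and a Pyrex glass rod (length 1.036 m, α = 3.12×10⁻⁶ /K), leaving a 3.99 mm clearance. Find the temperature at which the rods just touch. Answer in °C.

T = 65.0 °C

α₁L₁ = 8.204×10⁻⁵ m/K, α₂L₂ = 3.23232×10⁻⁶ m/K → total 8.527232×10⁻⁵ m/K
ΔT = g/(α₁L₁+α₂L₂) = 3.99×10⁻³ / 8.527232×10⁻⁵ = 46.791 K
T = 18.2 + 46.791 = 64.991 °C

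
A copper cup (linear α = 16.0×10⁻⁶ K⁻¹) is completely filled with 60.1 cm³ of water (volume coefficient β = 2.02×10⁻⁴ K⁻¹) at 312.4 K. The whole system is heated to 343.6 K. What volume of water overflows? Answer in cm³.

The cup also expands: β_container ≈ 3α = 4.8×10⁻⁵ /K
Net overflow = V₀(β_liq − 3α_cont)ΔT
β − 3α = 2.02×10⁻⁴ − 4.8×10⁻⁵ = 1.54×10⁻⁴ /K; ΔT = 31.2 K
ΔV = 60.1 × 1.54×10⁻⁴ × 31.2 = 0.289 cm³

0.289 cm³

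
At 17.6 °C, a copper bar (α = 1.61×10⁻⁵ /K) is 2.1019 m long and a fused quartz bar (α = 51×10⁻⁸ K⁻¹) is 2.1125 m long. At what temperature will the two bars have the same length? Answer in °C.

L₁(1 + α₁ΔT) = L₂(1 + α₂ΔT) ⇒ ΔT = (L₂ − L₁)/(α₁L₁ − α₂L₂)
L₂ − L₁ = 2.1125 − 2.1019 = 1.06×10⁻² m
α₁L₁ − α₂L₂ = 1.61×10⁻⁵×2.1019 − 51×10⁻⁸×2.1125 = 3.2763215×10⁻⁵ m/K
ΔT = 1.06×10⁻² / 3.2763215×10⁻⁵ = 323.534 K
T = 17.6 + 323.534 = 341.134 °C

T = 341.1 °C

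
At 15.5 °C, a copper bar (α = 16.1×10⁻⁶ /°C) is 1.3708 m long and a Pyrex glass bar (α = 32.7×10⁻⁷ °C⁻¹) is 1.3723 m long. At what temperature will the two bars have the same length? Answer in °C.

T = 100.8 °C

Equal length when α₁L₁ΔT − α₂L₂ΔT = L₂ − L₁ = 1.50×10⁻³ m
α₁L₁ = 2.206988×10⁻⁵, α₂L₂ = 4.487421×10⁻⁶ → Δ(αL) = 1.7582459×10⁻⁵ m/K
ΔT = 1.50×10⁻³ / 1.7582459×10⁻⁵ = 85.312 K, so T = 15.5 + 85.312 = 100.812 °C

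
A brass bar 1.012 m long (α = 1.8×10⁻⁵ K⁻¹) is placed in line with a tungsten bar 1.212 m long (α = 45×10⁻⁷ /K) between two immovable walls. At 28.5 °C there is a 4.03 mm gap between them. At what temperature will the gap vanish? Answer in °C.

Gap closes when ΔL₁ + ΔL₂ = 4.03 mm = 4.03×10⁻³ m
(α₁L₁ + α₂L₂)ΔT = g
α₁L₁ + α₂L₂ = 1.8×10⁻⁵×1.012 + 45×10⁻⁷×1.212 = 2.367×10⁻⁵ m/K
ΔT = 4.03×10⁻³ / 2.367×10⁻⁵ = 170.26 K
T = 28.5 + 170.26 = 198.76 °C

T = 199 °C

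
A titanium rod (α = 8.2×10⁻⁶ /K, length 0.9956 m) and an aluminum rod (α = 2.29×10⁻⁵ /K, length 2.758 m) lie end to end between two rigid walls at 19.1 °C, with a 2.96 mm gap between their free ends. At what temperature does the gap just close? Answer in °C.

T = 60.6 °C

Gap closes when ΔL₁ + ΔL₂ = 2.96 mm = 2.96×10⁻³ m
(α₁L₁ + α₂L₂)ΔT = g
α₁L₁ + α₂L₂ = 8.2×10⁻⁶×0.9956 + 2.29×10⁻⁵×2.758 = 7.132212×10⁻⁵ m/K
ΔT = 2.96×10⁻³ / 7.132212×10⁻⁵ = 41.502 K
T = 19.1 + 41.502 = 60.602 °C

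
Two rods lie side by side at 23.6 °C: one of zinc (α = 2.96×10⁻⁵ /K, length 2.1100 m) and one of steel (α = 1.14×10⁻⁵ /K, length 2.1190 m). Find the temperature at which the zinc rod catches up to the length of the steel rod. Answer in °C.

Equal length when α₁L₁ΔT − α₂L₂ΔT = L₂ − L₁ = 9.00×10⁻³ m
α₁L₁ = 6.2456×10⁻⁵, α₂L₂ = 2.41566×10⁻⁵ → Δ(αL) = 3.82994×10⁻⁵ m/K
ΔT = 9.00×10⁻³ / 3.82994×10⁻⁵ = 234.991 K, so T = 23.6 + 234.991 = 258.591 °C

T = 258.6 °C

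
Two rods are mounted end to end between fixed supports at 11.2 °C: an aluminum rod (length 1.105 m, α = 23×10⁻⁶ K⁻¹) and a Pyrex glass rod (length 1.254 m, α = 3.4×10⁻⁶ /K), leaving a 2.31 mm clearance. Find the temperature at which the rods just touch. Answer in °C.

T = 89.0 °C

α₁L₁ = 2.5415×10⁻⁵ m/K, α₂L₂ = 4.2636×10⁻⁶ m/K → total 2.96786×10⁻⁵ m/K
ΔT = g/(α₁L₁+α₂L₂) = 2.31×10⁻³ / 2.96786×10⁻⁵ = 77.834 K
T = 11.2 + 77.834 = 89.034 °C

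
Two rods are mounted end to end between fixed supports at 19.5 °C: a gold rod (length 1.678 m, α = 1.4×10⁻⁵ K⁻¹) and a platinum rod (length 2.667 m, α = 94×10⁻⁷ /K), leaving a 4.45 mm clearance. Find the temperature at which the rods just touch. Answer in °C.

T = 111 °C

α₁L₁ = 2.3492×10⁻⁵ m/K, α₂L₂ = 2.50698×10⁻⁵ m/K → total 4.85618×10⁻⁵ m/K
ΔT = g/(α₁L₁+α₂L₂) = 4.45×10⁻³ / 4.85618×10⁻⁵ = 91.64 K
T = 19.5 + 91.64 = 111.14 °C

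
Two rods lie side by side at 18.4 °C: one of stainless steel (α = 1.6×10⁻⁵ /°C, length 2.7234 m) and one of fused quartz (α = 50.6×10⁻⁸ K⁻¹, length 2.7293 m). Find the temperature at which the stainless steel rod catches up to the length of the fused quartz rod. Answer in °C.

T = 158.2 °C

Equal length when α₁L₁ΔT − α₂L₂ΔT = L₂ − L₁ = 5.90×10⁻³ m
α₁L₁ = 4.35744×10⁻⁵, α₂L₂ = 1.3810258×10⁻⁶ → Δ(αL) = 4.21933742×10⁻⁵ m/K
ΔT = 5.90×10⁻³ / 4.21933742×10⁻⁵ = 139.832 K, so T = 18.4 + 139.832 = 158.232 °C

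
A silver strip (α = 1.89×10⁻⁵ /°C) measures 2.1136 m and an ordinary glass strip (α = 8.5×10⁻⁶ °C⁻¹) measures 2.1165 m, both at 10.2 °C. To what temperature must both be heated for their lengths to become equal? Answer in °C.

Equal length when α₁L₁ΔT − α₂L₂ΔT = L₂ − L₁ = 2.90×10⁻³ m
α₁L₁ = 3.994704×10⁻⁵, α₂L₂ = 1.799025×10⁻⁵ → Δ(αL) = 2.195679×10⁻⁵ m/K
ΔT = 2.90×10⁻³ / 2.195679×10⁻⁵ = 132.078 K, so T = 10.2 + 132.078 = 142.278 °C

T = 142.3 °C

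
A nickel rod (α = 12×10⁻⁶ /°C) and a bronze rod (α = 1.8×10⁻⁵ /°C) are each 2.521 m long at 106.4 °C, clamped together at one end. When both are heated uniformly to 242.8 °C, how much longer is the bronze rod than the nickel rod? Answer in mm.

ΔT = 136.4 K
nickel: ΔL = 12×10⁻⁶ × 2.521 m × 136.4 = 4.1264×10⁻³ m = 4.1264 mm
bronze: ΔL = 1.8×10⁻⁵ × 2.521 m × 136.4 = 6.1896×10⁻³ m = 6.1896 mm
difference = 6.1896 − 4.1264 = 2.0632 mm

2.06 mm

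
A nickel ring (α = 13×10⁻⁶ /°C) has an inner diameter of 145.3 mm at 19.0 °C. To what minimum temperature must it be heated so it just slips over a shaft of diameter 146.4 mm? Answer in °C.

T = 601 °C

Required Δd = 146.4 − 145.3 = 1.1 mm
Δd = αd₀ΔT ⇒ ΔT = Δd/(αd₀) = 1.1 / (13×10⁻⁶ × 145.3) = 582.35 K
T_min = 19.0 + 582.35 = 601.35 °C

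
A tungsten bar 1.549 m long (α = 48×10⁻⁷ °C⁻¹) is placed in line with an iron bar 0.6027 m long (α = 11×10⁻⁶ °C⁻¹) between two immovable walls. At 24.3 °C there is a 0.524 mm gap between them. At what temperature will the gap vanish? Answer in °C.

α₁L₁ = 7.4352×10⁻⁶ m/K, α₂L₂ = 6.6297×10⁻⁶ m/K → total 1.40649×10⁻⁵ m/K
ΔT = g/(α₁L₁+α₂L₂) = 5.24×10⁻⁴ / 1.40649×10⁻⁵ = 37.256 K
T = 24.3 + 37.256 = 61.556 °C

T = 61.6 °C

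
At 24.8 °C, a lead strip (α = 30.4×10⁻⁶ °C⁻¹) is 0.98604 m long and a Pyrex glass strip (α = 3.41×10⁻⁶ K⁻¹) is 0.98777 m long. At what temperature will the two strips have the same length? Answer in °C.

Equal length when α₁L₁ΔT − α₂L₂ΔT = L₂ − L₁ = 1.73×10⁻³ m
α₁L₁ = 2.9975616×10⁻⁵, α₂L₂ = 3.3682957×10⁻⁶ → Δ(αL) = 2.66073203×10⁻⁵ m/K
ΔT = 1.73×10⁻³ / 2.66073203×10⁻⁵ = 65.0197 K, so T = 24.8 + 65.0197 = 89.8197 °C

T = 89.82 °C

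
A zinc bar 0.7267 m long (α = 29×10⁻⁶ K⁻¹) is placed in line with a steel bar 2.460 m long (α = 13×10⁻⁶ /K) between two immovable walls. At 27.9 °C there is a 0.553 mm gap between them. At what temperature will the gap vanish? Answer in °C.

T = 38.3 °C

Gap closes when ΔL₁ + ΔL₂ = 0.553 mm = 5.53×10⁻⁴ m
(α₁L₁ + α₂L₂)ΔT = g
α₁L₁ + α₂L₂ = 29×10⁻⁶×0.7267 + 13×10⁻⁶×2.460 = 5.30543×10⁻⁵ m/K
ΔT = 5.53×10⁻⁴ / 5.30543×10⁻⁵ = 10.423 K
T = 27.9 + 10.423 = 38.323 °C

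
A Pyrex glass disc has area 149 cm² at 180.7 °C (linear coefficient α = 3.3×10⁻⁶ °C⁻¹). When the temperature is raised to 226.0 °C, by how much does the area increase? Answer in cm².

ΔA = 0.0445 cm²

Area coefficient ≈ 2α; |ΔT| = 45.3 K
ΔA = 2αA₀ΔT = 2(3.3×10⁻⁶)(149)(45.3) = 0.0445 cm²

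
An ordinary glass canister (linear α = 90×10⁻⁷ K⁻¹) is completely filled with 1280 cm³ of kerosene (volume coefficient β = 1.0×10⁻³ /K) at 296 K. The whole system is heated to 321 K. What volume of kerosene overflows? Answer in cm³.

31.1 cm³

The canister also expands: β_container ≈ 3α = 2.7×10⁻⁵ /K
Net overflow = V₀(β_liq − 3α_cont)ΔT
β − 3α = 1.00×10⁻³ − 2.7×10⁻⁵ = 9.73×10⁻⁴ /K; ΔT = 25 K
ΔV = 1280 × 9.73×10⁻⁴ × 25 = 31.1 cm³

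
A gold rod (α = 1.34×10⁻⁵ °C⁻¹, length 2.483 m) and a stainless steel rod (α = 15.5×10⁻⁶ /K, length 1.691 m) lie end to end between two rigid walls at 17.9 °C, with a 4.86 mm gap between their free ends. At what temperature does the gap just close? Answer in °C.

Gap closes when ΔL₁ + ΔL₂ = 4.86 mm = 4.86×10⁻³ m
(α₁L₁ + α₂L₂)ΔT = g
α₁L₁ + α₂L₂ = 1.34×10⁻⁵×2.483 + 15.5×10⁻⁶×1.691 = 5.94827×10⁻⁵ m/K
ΔT = 4.86×10⁻³ / 5.94827×10⁻⁵ = 81.704 K
T = 17.9 + 81.704 = 99.604 °C

T = 99.6 °C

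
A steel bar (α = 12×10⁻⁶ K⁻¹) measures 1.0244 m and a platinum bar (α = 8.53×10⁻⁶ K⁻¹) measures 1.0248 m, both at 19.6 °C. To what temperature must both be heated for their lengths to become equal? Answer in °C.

L₁(1 + α₁ΔT) = L₂(1 + α₂ΔT) ⇒ ΔT = (L₂ − L₁)/(α₁L₁ − α₂L₂)
L₂ − L₁ = 1.0248 − 1.0244 = 4.00×10⁻⁴ m
α₁L₁ − α₂L₂ = 12×10⁻⁶×1.0244 − 8.53×10⁻⁶×1.0248 = 3.551256×10⁻⁶ m/K
ΔT = 4.00×10⁻⁴ / 3.551256×10⁻⁶ = 112.636 K
T = 19.6 + 112.636 = 132.236 °C

T = 132.2 °C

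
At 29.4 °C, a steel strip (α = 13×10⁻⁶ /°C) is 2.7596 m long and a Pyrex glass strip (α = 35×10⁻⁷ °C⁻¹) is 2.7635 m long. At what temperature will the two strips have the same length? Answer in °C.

T = 178.2 °C

L₁(1 + α₁ΔT) = L₂(1 + α₂ΔT) ⇒ ΔT = (L₂ − L₁)/(α₁L₁ − α₂L₂)
L₂ − L₁ = 2.7635 − 2.7596 = 3.90×10⁻³ m
α₁L₁ − α₂L₂ = 13×10⁻⁶×2.7596 − 35×10⁻⁷×2.7635 = 2.620255×10⁻⁵ m/K
ΔT = 3.90×10⁻³ / 2.620255×10⁻⁵ = 148.840 K
T = 29.4 + 148.840 = 178.240 °C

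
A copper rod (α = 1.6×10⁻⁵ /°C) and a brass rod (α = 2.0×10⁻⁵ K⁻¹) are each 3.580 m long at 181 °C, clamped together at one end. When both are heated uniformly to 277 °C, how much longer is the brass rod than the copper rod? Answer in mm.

ΔT = 96 K
copper: ΔL = 1.6×10⁻⁵ × 3.580 m × 96 = 5.4989×10⁻³ m = 5.4989 mm
brass: ΔL = 2.0×10⁻⁵ × 3.580 m × 96 = 6.8736×10⁻³ m = 6.8736 mm
difference = 6.8736 − 5.4989 = 1.3747 mm

1.37 mm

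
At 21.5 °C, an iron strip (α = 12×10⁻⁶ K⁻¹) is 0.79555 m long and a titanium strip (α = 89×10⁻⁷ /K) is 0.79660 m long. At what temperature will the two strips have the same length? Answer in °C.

T = 448.9 °C

L₁(1 + α₁ΔT) = L₂(1 + α₂ΔT) ⇒ ΔT = (L₂ − L₁)/(α₁L₁ − α₂L₂)
L₂ − L₁ = 0.79660 − 0.79555 = 1.05×10⁻³ m
α₁L₁ − α₂L₂ = 12×10⁻⁶×0.79555 − 89×10⁻⁷×0.79660 = 2.45686×10⁻⁶ m/K
ΔT = 1.05×10⁻³ / 2.45686×10⁻⁶ = 427.375 K
T = 21.5 + 427.375 = 448.875 °C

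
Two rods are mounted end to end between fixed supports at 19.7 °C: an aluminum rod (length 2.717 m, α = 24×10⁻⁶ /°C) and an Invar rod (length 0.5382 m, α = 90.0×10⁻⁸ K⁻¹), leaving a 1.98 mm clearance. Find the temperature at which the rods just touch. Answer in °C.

α₁L₁ = 6.5208×10⁻⁵ m/K, α₂L₂ = 4.8438×10⁻⁷ m/K → total 6.569238×10⁻⁵ m/K
ΔT = g/(α₁L₁+α₂L₂) = 1.98×10⁻³ / 6.569238×10⁻⁵ = 30.140 K
T = 19.7 + 30.140 = 49.840 °C

T = 49.8 °C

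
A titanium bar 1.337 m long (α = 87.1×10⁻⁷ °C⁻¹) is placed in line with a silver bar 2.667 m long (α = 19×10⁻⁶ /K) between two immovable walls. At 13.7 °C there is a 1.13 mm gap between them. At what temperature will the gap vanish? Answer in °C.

T = 31.8 °C

α₁L₁ = 1.164527×10⁻⁵ m/K, α₂L₂ = 5.0673×10⁻⁵ m/K → total 6.231827×10⁻⁵ m/K
ΔT = g/(α₁L₁+α₂L₂) = 1.13×10⁻³ / 6.231827×10⁻⁵ = 18.133 K
T = 13.7 + 18.133 = 31.833 °C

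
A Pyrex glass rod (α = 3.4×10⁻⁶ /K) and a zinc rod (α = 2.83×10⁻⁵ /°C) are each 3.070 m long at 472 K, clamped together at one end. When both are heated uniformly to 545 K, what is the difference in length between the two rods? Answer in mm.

ΔT = 73 K
Pyrex glass: ΔL = 3.4×10⁻⁶ × 3.070 m × 73 = 7.6197×10⁻⁴ m = 0.76197 mm
zinc: ΔL = 2.83×10⁻⁵ × 3.070 m × 73 = 6.3423×10⁻³ m = 6.3423 mm
difference = 6.3423 − 0.76197 = 5.58033 mm

5.58 mm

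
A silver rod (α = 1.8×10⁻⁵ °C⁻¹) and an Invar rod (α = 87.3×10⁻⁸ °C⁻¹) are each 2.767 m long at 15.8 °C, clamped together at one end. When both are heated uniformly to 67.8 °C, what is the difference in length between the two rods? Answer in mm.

ΔT = 52.0 K
silver: ΔL = 1.8×10⁻⁵ × 2.767 m × 52.0 = 2.5899×10⁻³ m = 2.5899 mm
Invar: ΔL = 87.3×10⁻⁸ × 2.767 m × 52.0 = 1.2561×10⁻⁴ m = 0.12561 mm
difference = 2.5899 − 0.12561 = 2.46429 mm

2.46 mm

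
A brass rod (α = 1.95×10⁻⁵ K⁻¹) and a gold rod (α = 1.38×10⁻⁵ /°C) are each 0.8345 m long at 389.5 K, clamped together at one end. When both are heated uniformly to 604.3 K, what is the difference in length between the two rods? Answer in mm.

ΔT = 214.8 K
brass: ΔL = 1.95×10⁻⁵ × 0.8345 m × 214.8 = 3.4954×10⁻³ m = 3.4954 mm
gold: ΔL = 1.38×10⁻⁵ × 0.8345 m × 214.8 = 2.4737×10⁻³ m = 2.4737 mm
difference = 3.4954 − 2.4737 = 1.0217 mm

1.02 mm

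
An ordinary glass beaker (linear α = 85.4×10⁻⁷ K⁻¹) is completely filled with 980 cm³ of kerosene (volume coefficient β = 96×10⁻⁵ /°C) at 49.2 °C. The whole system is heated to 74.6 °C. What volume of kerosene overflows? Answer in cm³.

23.3 cm³

The beaker also expands: β_container ≈ 3α = 2.562×10⁻⁵ /K
Net overflow = V₀(β_liq − 3α_cont)ΔT
β − 3α = 9.60×10⁻⁴ − 2.562×10⁻⁵ = 9.3438×10⁻⁴ /K; ΔT = 25.4 K
ΔV = 980 × 9.3438×10⁻⁴ × 25.4 = 23.3 cm³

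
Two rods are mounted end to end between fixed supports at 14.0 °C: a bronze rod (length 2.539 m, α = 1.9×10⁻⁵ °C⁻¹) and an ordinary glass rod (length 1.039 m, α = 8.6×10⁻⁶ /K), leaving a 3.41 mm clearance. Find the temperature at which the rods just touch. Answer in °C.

T = 73.6 °C

α₁L₁ = 4.8241×10⁻⁵ m/K, α₂L₂ = 8.9354×10⁻⁶ m/K → total 5.71764×10⁻⁵ m/K
ΔT = g/(α₁L₁+α₂L₂) = 3.41×10⁻³ / 5.71764×10⁻⁵ = 59.640 K
T = 14.0 + 59.640 = 73.640 °C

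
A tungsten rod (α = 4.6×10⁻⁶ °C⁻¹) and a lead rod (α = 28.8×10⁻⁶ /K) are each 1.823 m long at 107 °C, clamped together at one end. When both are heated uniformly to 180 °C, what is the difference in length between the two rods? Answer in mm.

ΔT = 73 K
tungsten: ΔL = 4.6×10⁻⁶ × 1.823 m × 73 = 6.1216×10⁻⁴ m = 0.61216 mm
lead: ΔL = 28.8×10⁻⁶ × 1.823 m × 73 = 3.8327×10⁻³ m = 3.8327 mm
difference = 3.8327 − 0.61216 = 3.22054 mm

3.22 mm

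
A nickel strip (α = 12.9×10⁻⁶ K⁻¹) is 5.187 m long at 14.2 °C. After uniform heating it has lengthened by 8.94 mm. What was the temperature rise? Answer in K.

ΔL = αL₀ΔT ⇒ ΔT = ΔL / (αL₀)
ΔT = 8.94×10⁻³ m / (12.9×10⁻⁶ × 5.187 m) = 133.61 K

ΔT = 134 K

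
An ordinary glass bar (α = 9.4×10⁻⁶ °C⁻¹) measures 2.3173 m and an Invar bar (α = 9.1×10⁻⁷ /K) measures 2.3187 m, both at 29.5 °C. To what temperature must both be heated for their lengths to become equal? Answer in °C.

Equal length when α₁L₁ΔT − α₂L₂ΔT = L₂ − L₁ = 1.40×10⁻³ m
α₁L₁ = 2.178262×10⁻⁵, α₂L₂ = 2.110017×10⁻⁶ → Δ(αL) = 1.9672603×10⁻⁵ m/K
ΔT = 1.40×10⁻³ / 1.9672603×10⁻⁵ = 71.165 K, so T = 29.5 + 71.165 = 100.665 °C

T = 100.7 °C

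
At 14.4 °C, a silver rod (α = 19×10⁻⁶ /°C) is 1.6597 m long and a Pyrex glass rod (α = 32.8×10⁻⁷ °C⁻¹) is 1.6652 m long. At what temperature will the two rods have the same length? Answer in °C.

L₁(1 + α₁ΔT) = L₂(1 + α₂ΔT) ⇒ ΔT = (L₂ − L₁)/(α₁L₁ − α₂L₂)
L₂ − L₁ = 1.6652 − 1.6597 = 5.50×10⁻³ m
α₁L₁ − α₂L₂ = 19×10⁻⁶×1.6597 − 32.8×10⁻⁷×1.6652 = 2.6072444×10⁻⁵ m/K
ΔT = 5.50×10⁻³ / 2.6072444×10⁻⁵ = 210.951 K
T = 14.4 + 210.951 = 225.351 °C

T = 225.4 °C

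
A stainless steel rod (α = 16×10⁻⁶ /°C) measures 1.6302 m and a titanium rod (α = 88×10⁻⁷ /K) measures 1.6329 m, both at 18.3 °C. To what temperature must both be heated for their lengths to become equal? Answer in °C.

T = 248.8 °C

Equal length when α₁L₁ΔT − α₂L₂ΔT = L₂ − L₁ = 2.70×10⁻³ m
α₁L₁ = 2.60832×10⁻⁵, α₂L₂ = 1.436952×10⁻⁵ → Δ(αL) = 1.171368×10⁻⁵ m/K
ΔT = 2.70×10⁻³ / 1.171368×10⁻⁵ = 230.500 K, so T = 18.3 + 230.500 = 248.800 °C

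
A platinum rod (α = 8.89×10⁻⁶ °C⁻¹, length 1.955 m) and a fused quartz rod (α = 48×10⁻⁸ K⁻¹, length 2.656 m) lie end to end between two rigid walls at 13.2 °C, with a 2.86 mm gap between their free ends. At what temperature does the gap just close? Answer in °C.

T = 167 °C

α₁L₁ = 1.737995×10⁻⁵ m/K, α₂L₂ = 1.27488×10⁻⁶ m/K → total 1.865483×10⁻⁵ m/K
ΔT = g/(α₁L₁+α₂L₂) = 2.86×10⁻³ / 1.865483×10⁻⁵ = 153.31 K
T = 13.2 + 153.31 = 166.51 °C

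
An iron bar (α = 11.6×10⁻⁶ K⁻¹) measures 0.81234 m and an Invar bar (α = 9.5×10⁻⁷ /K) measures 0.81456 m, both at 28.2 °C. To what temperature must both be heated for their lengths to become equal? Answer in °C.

T = 284.9 °C

Equal length when α₁L₁ΔT − α₂L₂ΔT = L₂ − L₁ = 2.22×10⁻³ m
α₁L₁ = 9.423144×10⁻⁶, α₂L₂ = 7.73832×10⁻⁷ → Δ(αL) = 8.649312×10⁻⁶ m/K
ΔT = 2.22×10⁻³ / 8.649312×10⁻⁶ = 256.668 K, so T = 28.2 + 256.668 = 284.868 °C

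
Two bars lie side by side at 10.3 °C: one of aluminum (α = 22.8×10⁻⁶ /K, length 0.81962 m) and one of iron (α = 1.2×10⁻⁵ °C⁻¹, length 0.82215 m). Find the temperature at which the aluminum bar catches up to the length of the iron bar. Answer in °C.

T = 297.1 °C

L₁(1 + α₁ΔT) = L₂(1 + α₂ΔT) ⇒ ΔT = (L₂ − L₁)/(α₁L₁ − α₂L₂)
L₂ − L₁ = 0.82215 − 0.81962 = 2.53×10⁻³ m
α₁L₁ − α₂L₂ = 22.8×10⁻⁶×0.81962 − 1.2×10⁻⁵×0.82215 = 8.821536×10⁻⁶ m/K
ΔT = 2.53×10⁻³ / 8.821536×10⁻⁶ = 286.798 K
T = 10.3 + 286.798 = 297.098 °C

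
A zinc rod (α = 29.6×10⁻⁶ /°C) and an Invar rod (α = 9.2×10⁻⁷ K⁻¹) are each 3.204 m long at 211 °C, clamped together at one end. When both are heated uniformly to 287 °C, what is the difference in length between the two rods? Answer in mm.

6.98 mm

ΔT = 76 K
zinc: ΔL = 29.6×10⁻⁶ × 3.204 m × 76 = 7.2077×10⁻³ m = 7.2077 mm
Invar: ΔL = 9.2×10⁻⁷ × 3.204 m × 76 = 2.2402×10⁻⁴ m = 0.22402 mm
difference = 7.2077 − 0.22402 = 6.98368 mm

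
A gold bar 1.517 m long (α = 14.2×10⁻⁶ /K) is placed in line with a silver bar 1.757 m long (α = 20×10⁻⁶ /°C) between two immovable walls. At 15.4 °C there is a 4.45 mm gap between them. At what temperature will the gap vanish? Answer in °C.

T = 93.9 °C

Gap closes when ΔL₁ + ΔL₂ = 4.45 mm = 4.45×10⁻³ m
(α₁L₁ + α₂L₂)ΔT = g
α₁L₁ + α₂L₂ = 14.2×10⁻⁶×1.517 + 20×10⁻⁶×1.757 = 5.66814×10⁻⁵ m/K
ΔT = 4.45×10⁻³ / 5.66814×10⁻⁵ = 78.509 K
T = 15.4 + 78.509 = 93.909 °C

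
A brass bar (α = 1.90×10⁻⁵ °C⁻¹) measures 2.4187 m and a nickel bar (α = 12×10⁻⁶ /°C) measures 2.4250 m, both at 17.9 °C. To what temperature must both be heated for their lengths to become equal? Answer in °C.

Equal length when α₁L₁ΔT − α₂L₂ΔT = L₂ − L₁ = 6.30×10⁻³ m
α₁L₁ = 4.59553×10⁻⁵, α₂L₂ = 2.910×10⁻⁵ → Δ(αL) = 1.68553×10⁻⁵ m/K
ΔT = 6.30×10⁻³ / 1.68553×10⁻⁵ = 373.770 K, so T = 17.9 + 373.770 = 391.670 °C

T = 391.7 °C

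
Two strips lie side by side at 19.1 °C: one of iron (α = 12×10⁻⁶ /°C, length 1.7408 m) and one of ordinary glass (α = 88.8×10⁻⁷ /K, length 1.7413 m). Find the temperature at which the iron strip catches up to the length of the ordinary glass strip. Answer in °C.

T = 111.2 °C

L₁(1 + α₁ΔT) = L₂(1 + α₂ΔT) ⇒ ΔT = (L₂ − L₁)/(α₁L₁ − α₂L₂)
L₂ − L₁ = 1.7413 − 1.7408 = 5.00×10⁻⁴ m
α₁L₁ − α₂L₂ = 12×10⁻⁶×1.7408 − 88.8×10⁻⁷×1.7413 = 5.426856×10⁻⁶ m/K
ΔT = 5.00×10⁻⁴ / 5.426856×10⁻⁶ = 92.134 K
T = 19.1 + 92.134 = 111.234 °C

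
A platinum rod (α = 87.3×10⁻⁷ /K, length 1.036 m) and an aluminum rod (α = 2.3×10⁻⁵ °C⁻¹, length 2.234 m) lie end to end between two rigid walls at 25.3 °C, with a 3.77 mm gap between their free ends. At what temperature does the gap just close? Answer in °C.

α₁L₁ = 9.04428×10⁻⁶ m/K, α₂L₂ = 5.1382×10⁻⁵ m/K → total 6.042628×10⁻⁵ m/K
ΔT = g/(α₁L₁+α₂L₂) = 3.77×10⁻³ / 6.042628×10⁻⁵ = 62.390 K
T = 25.3 + 62.390 = 87.690 °C

T = 87.7 °C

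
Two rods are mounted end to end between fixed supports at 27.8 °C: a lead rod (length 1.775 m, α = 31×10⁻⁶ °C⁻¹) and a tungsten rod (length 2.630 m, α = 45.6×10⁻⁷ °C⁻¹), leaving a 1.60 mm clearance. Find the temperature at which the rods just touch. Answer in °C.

T = 51.7 °C

α₁L₁ = 5.5025×10⁻⁵ m/K, α₂L₂ = 1.19928×10⁻⁵ m/K → total 6.70178×10⁻⁵ m/K
ΔT = g/(α₁L₁+α₂L₂) = 1.60×10⁻³ / 6.70178×10⁻⁵ = 23.874 K
T = 27.8 + 23.874 = 51.674 °C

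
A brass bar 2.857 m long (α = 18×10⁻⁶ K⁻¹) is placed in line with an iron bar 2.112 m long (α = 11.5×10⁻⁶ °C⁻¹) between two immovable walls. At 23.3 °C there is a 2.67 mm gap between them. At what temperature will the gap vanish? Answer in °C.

Gap closes when ΔL₁ + ΔL₂ = 2.67 mm = 2.67×10⁻³ m
(α₁L₁ + α₂L₂)ΔT = g
α₁L₁ + α₂L₂ = 18×10⁻⁶×2.857 + 11.5×10⁻⁶×2.112 = 7.5714×10⁻⁵ m/K
ΔT = 2.67×10⁻³ / 7.5714×10⁻⁵ = 35.264 K
T = 23.3 + 35.264 = 58.564 °C

T = 58.6 °C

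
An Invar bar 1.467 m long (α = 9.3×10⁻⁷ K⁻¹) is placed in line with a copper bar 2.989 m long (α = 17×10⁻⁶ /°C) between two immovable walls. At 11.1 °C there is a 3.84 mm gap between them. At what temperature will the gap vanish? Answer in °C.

α₁L₁ = 1.36431×10⁻⁶ m/K, α₂L₂ = 5.0813×10⁻⁵ m/K → total 5.217731×10⁻⁵ m/K
ΔT = g/(α₁L₁+α₂L₂) = 3.84×10⁻³ / 5.217731×10⁻⁵ = 73.595 K
T = 11.1 + 73.595 = 84.695 °C

T = 84.7 °C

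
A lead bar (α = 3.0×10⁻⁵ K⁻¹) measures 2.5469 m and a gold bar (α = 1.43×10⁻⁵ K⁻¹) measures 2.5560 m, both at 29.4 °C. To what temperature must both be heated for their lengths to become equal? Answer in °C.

Equal length when α₁L₁ΔT − α₂L₂ΔT = L₂ − L₁ = 9.10×10⁻³ m
α₁L₁ = 7.6407×10⁻⁵, α₂L₂ = 3.65508×10⁻⁵ → Δ(αL) = 3.98562×10⁻⁵ m/K
ΔT = 9.10×10⁻³ / 3.98562×10⁻⁵ = 228.321 K, so T = 29.4 + 228.321 = 257.721 °C

T = 257.7 °C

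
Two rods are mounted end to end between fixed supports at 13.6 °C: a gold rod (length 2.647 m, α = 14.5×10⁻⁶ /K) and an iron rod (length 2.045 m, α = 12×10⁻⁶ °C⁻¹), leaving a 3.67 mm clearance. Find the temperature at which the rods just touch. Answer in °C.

T = 71.9 °C

α₁L₁ = 3.83815×10⁻⁵ m/K, α₂L₂ = 2.454×10⁻⁵ m/K → total 6.29215×10⁻⁵ m/K
ΔT = g/(α₁L₁+α₂L₂) = 3.67×10⁻³ / 6.29215×10⁻⁵ = 58.327 K
T = 13.6 + 58.327 = 71.927 °C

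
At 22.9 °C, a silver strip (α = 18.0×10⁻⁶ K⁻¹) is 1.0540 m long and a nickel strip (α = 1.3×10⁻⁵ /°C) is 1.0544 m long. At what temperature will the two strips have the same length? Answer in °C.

T = 98.88 °C

Equal length when α₁L₁ΔT − α₂L₂ΔT = L₂ − L₁ = 4.00×10⁻⁴ m
α₁L₁ = 1.8972×10⁻⁵, α₂L₂ = 1.37072×10⁻⁵ → Δ(αL) = 5.2648×10⁻⁶ m/K
ΔT = 4.00×10⁻⁴ / 5.2648×10⁻⁶ = 75.9763 K, so T = 22.9 + 75.9763 = 98.8763 °C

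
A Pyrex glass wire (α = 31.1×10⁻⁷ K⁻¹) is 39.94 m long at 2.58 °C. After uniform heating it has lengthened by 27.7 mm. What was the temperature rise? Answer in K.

ΔL = αL₀ΔT ⇒ ΔT = ΔL / (αL₀)
ΔT = 27.7×10⁻³ m / (31.1×10⁻⁷ × 39.94 m) = 223.00 K

ΔT = 223 K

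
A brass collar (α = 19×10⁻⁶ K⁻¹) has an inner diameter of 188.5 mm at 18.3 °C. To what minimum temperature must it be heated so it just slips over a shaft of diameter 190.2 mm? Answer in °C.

T = 493 °C

Required Δd = 190.2 − 188.5 = 1.7 mm
Δd = αd₀ΔT ⇒ ΔT = Δd/(αd₀) = 1.7 / (19×10⁻⁶ × 188.5) = 474.66 K
T_min = 18.3 + 474.66 = 492.96 °C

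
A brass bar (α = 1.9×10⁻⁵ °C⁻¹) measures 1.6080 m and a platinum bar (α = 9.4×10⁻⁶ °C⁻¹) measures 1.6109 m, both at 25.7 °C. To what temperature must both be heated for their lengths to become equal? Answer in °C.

L₁(1 + α₁ΔT) = L₂(1 + α₂ΔT) ⇒ ΔT = (L₂ − L₁)/(α₁L₁ − α₂L₂)
L₂ − L₁ = 1.6109 − 1.6080 = 2.90×10⁻³ m
α₁L₁ − α₂L₂ = 1.9×10⁻⁵×1.6080 − 9.4×10⁻⁶×1.6109 = 1.540954×10⁻⁵ m/K
ΔT = 2.90×10⁻³ / 1.540954×10⁻⁵ = 188.195 K
T = 25.7 + 188.195 = 213.895 °C

T = 213.9 °C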